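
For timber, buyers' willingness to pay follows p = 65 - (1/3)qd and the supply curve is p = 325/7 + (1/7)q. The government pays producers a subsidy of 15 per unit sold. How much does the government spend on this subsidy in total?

Government cost = 1057.5

Pre-subsidy: 65 - (1/3)q = 325/7 + (1/7)q gives q* = 39 and p* = 52.
With the subsidy, sellers receive ps = pb + 15 for each unit, where pb is the price buyers pay.
On the curves, pb = 65 - (1/3)q and ps = 325/7 + (1/7)q; the wedge ps − pb = 15 gives 325/7 + (1/7)q − (65 - (1/3)q) = 15, so q' = 70.5.
Then pb = 65 − (1/3)·70.5 = 41.5 and ps = 325/7 + (1/7)·70.5 = 56.5.
Government outlay = subsidy × quantity = 15 × 70.5 = 1057.5.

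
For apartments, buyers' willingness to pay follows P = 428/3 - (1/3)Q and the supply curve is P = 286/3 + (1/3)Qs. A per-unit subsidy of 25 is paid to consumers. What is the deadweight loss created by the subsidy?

Pre-subsidy: 428/3 - (1/3)Q = 286/3 + (1/3)Q gives Q* = 71 and P* = 119.
With the rebate, buyers effectively pay Pb = Ps − 25, where Ps is the price sellers receive.
On the curves, Pb = 428/3 - (1/3)Q and Ps = 286/3 + (1/3)Q; the wedge Ps − Pb = 25 gives 286/3 + (1/3)Q − (428/3 - (1/3)Q) = 25, so Q' = 108.5.
Then Pb = 428/3 − (1/3)·108.5 = 106.5 and Ps = 286/3 + (1/3)·108.5 = 131.5.
The subsidy expands output by 108.5 − 71 = 37.5 past the efficient level; on those units the gap between marginal cost and willingness to pay runs from 0 up to 25.
DWL = ½ × 25 × 37.5 = 468.75.

Deadweight loss = 468.75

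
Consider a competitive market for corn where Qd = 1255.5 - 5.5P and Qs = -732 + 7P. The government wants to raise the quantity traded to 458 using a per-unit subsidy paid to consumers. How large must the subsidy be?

At Q = 458, invert demand for the buyer price: Pb = (1255.5 − 458)/5.5 = 145; invert supply for the seller price: Ps = (458 − (-732))/7 = 170.
The subsidy must fill the gap: s = Ps − Pb = 170 − 145 = 25.

Required subsidy s = 25 per unit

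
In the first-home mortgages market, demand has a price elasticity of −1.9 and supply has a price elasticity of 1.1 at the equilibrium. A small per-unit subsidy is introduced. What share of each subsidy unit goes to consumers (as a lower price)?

For a small subsidy around the equilibrium, the benefit split depends on the relative slopes, which at a point are proportional to the elasticities.
Buyer share = εs/(εs + |εd|) = 1.1/(1.1 + 1.9) = 11/30; seller share = |εd|/(εs + |εd|) = 19/30.

Consumer share = 11/30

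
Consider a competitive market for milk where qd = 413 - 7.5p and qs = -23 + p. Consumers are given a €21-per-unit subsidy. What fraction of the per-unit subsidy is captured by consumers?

Consumer share = 2/17

Pre-subsidy: 413 - 7.5p = -23 + p gives p* = 872/17, q* = 481/17.
With the rebate, buyers effectively pay pb = ps − 21, where ps is the price sellers receive.
Demand in terms of ps becomes qd = 413 − 7.5(ps − 21) = 570.5 - 7.5ps. Setting this equal to supply: 570.5 - 7.5ps = -23 + ps, so ps = 1187/17.
Buyers pay pb = 1187/17 − 21 = 830/17; q' = -23 + 1·(1187/17) = 796/17.
Buyers' price falls by p* − pb = 872/17 − 830/17 = 42/17; sellers' price rises by ps − p* = 1187/17 − 872/17 = 315/17.
So consumers capture (42/17)/21 = 2/17 of each unit of subsidy.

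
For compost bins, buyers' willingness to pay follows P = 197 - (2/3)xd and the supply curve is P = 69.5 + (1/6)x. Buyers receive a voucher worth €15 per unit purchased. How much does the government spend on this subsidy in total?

Pre-subsidy: 197 - (2/3)x = 69.5 + (1/6)x gives x* = 153 and P* = 95.
With the rebate, buyers effectively pay Pb = Ps − 15, where Ps is the price sellers receive.
On the curves, Pb = 197 - (2/3)x and Ps = 69.5 + (1/6)x; the wedge Ps − Pb = 15 gives 69.5 + (1/6)x − (197 - (2/3)x) = 15, so x' = 171.
Then Pb = 197 − (2/3)·171 = 83 and Ps = 69.5 + (1/6)·171 = 98.
Government outlay = subsidy × quantity = 15 × 171 = 2565.

Government cost = €2565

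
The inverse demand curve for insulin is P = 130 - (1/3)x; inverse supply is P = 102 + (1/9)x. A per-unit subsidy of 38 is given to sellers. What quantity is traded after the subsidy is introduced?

Pre-subsidy: 130 - (1/3)x = 102 + (1/9)x gives x* = 63 and P* = 109.
With the subsidy, sellers receive Ps = Pb + 38 for each unit, where Pb is the price buyers pay.
On the curves, Pb = 130 - (1/3)x and Ps = 102 + (1/9)x; the wedge Ps − Pb = 38 gives 102 + (1/9)x − (130 - (1/3)x) = 38, so x' = 148.5.
Then Pb = 130 − (1/3)·148.5 = 80.5 and Ps = 102 + (1/9)·148.5 = 118.5.

x' = 148.5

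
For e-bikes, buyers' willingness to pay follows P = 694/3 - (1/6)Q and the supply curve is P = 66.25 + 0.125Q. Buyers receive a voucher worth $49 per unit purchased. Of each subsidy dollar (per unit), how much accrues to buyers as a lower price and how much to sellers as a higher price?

Pre-subsidy: 694/3 - (1/6)Q = 66.25 + 0.125Q gives Q* = 566 and P* = 137.
With the rebate, buyers effectively pay Pb = Ps − 49, where Ps is the price sellers receive.
On the curves, Pb = 694/3 - (1/6)Q and Ps = 66.25 + 0.125Q; the wedge Ps − Pb = 49 gives 66.25 + 0.125Q − (694/3 - (1/6)Q) = 49, so Q' = 734.
Then Pb = 694/3 − (1/6)·734 = 109 and Ps = 66.25 + 0.125·734 = 158.
Buyers' price falls by P* − Pb = 137 − 109 = 28; sellers' price rises by Ps − P* = 158 − 137 = 21.

Buyers gain $28 per unit; sellers gain $21 per unit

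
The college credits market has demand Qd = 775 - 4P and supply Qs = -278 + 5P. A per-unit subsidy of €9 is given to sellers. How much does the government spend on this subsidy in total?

Government cost = €2943

Pre-subsidy: 775 - 4P = -278 + 5P gives P* = 117, Q* = 307.
With the subsidy, sellers receive Ps = Pb + 9 for each unit, where Pb is the price buyers pay.
Supply in terms of Pb becomes Qs = -278 + 5(Pb + 9) = -233 + 5Pb. Setting this equal to demand: 775 - 4Pb = -233 + 5Pb, so Pb = 112.
Sellers receive Ps = 112 + 9 = 121; Q' = 775 − 4·112 = 327.
Government outlay = subsidy × quantity = 9 × 327 = 2943.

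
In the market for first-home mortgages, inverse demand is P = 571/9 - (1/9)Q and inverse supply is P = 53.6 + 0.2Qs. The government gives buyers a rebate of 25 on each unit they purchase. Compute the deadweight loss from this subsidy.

Deadweight loss = 28125/28

Pre-subsidy: 571/9 - (1/9)Q = 53.6 + 0.2Q gives Q* = 443/14 and P* = 839/14.
With the rebate, buyers effectively pay Pb = Ps − 25, where Ps is the price sellers receive.
On the curves, Pb = 571/9 - (1/9)Q and Ps = 53.6 + 0.2Q; the wedge Ps − Pb = 25 gives 53.6 + 0.2Q − (571/9 - (1/9)Q) = 25, so Q' = 112.
Then Pb = 571/9 − (1/9)·112 = 51 and Ps = 53.6 + 0.2·112 = 76.
The subsidy expands output by 112 − 443/14 = 1125/14 past the efficient level; on those units the gap between marginal cost and willingness to pay runs from 0 up to 25.
DWL = ½ × 25 × 1125/14 = 28125/28.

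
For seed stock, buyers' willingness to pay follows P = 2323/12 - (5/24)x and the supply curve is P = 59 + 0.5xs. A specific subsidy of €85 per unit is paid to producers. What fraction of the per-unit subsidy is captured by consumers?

Consumer share = 5/17

Pre-subsidy: 2323/12 - (5/24)x = 59 + 0.5x gives x* = 190 and P* = 154.
With the subsidy, sellers receive Ps = Pb + 85 for each unit, where Pb is the price buyers pay.
On the curves, Pb = 2323/12 - (5/24)x and Ps = 59 + 0.5x; the wedge Ps − Pb = 85 gives 59 + 0.5x − (2323/12 - (5/24)x) = 85, so x' = 310.
Then Pb = 2323/12 − (5/24)·310 = 129 and Ps = 59 + 0.5·310 = 214.
Buyers' price falls by P* − Pb = 154 − 129 = 25; sellers' price rises by Ps − P* = 214 − 154 = 60.
So consumers capture 25/85 = 5/17 of each unit of subsidy.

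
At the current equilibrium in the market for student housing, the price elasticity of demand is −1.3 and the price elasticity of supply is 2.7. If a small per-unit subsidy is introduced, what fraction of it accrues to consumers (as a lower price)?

Consumer share = 0.675

For a small subsidy around the equilibrium, the benefit split depends on the relative slopes, which at a point are proportional to the elasticities.
Buyer share = εs/(εs + |εd|) = 2.7/(2.7 + 1.3) = 0.675; seller share = |εd|/(εs + |εd|) = 0.325.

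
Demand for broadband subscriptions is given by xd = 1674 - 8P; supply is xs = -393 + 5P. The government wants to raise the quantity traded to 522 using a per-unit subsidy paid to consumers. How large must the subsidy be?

At x = 522, invert demand for the buyer price: Pb = (1674 − 522)/8 = 144; invert supply for the seller price: Ps = (522 − (-393))/5 = 183.
The subsidy must fill the gap: s = Ps − Pb = 183 − 144 = 39.

Required subsidy s = 39 per unit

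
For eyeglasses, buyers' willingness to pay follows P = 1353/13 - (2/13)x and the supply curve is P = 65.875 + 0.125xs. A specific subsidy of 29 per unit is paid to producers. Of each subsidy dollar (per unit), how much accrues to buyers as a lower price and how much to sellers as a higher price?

Buyers gain 16 per unit; sellers gain 13 per unit

Pre-subsidy: 1353/13 - (2/13)x = 65.875 + 0.125x gives x* = 137 and P* = 83.
With the subsidy, sellers receive Ps = Pb + 29 for each unit, where Pb is the price buyers pay.
On the curves, Pb = 1353/13 - (2/13)x and Ps = 65.875 + 0.125x; the wedge Ps − Pb = 29 gives 65.875 + 0.125x − (1353/13 - (2/13)x) = 29, so x' = 241.
Then Pb = 1353/13 − (2/13)·241 = 67 and Ps = 65.875 + 0.125·241 = 96.
Buyers' price falls by P* − Pb = 83 − 67 = 16; sellers' price rises by Ps − P* = 96 − 83 = 13.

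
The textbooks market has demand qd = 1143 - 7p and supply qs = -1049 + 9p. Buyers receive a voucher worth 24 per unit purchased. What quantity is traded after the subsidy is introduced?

Pre-subsidy: 1143 - 7p = -1049 + 9p gives p* = 137, q* = 184.
With the rebate, buyers effectively pay pb = ps − 24, where ps is the price sellers receive.
Demand in terms of ps becomes qd = 1143 − 7(ps − 24) = 1311 - 7ps. Setting this equal to supply: 1311 - 7ps = -1049 + 9ps, so ps = 147.5.
Buyers pay pb = 147.5 − 24 = 123.5; q' = -1049 + 9·147.5 = 278.5.

q' = 278.5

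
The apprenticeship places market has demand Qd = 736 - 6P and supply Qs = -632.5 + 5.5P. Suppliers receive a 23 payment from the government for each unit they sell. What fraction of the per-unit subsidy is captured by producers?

Pre-subsidy: 736 - 6P = -632.5 + 5.5P gives P* = 119, Q* = 22.
With the subsidy, sellers receive Ps = Pb + 23 for each unit, where Pb is the price buyers pay.
Supply in terms of Pb becomes Qs = -632.5 + 5.5(Pb + 23) = -506 + 5.5Pb. Setting this equal to demand: 736 - 6Pb = -506 + 5.5Pb, so Pb = 108.
Sellers receive Ps = 108 + 23 = 131; Q' = 736 − 6·108 = 88.
Buyers' price falls by P* − Pb = 119 − 108 = 11; sellers' price rises by Ps − P* = 131 − 119 = 12.
So producers capture 12/23 = 12/23 of each unit of subsidy.

Producer share = 12/23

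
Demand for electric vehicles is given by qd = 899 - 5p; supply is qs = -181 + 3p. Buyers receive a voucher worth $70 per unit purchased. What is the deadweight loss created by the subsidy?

Deadweight loss = $4593.75

Pre-subsidy: 899 - 5p = -181 + 3p gives p* = 135, q* = 224.
With the rebate, buyers effectively pay pb = ps − 70, where ps is the price sellers receive.
Demand in terms of ps becomes qd = 899 − 5(ps − 70) = 1249 - 5ps. Setting this equal to supply: 1249 - 5ps = -181 + 3ps, so ps = 178.75.
Buyers pay pb = 178.75 − 70 = 108.75; q' = -181 + 3·178.75 = 355.25.
The subsidy expands output by 355.25 − 224 = 131.25 past the efficient level; on those units the gap between marginal cost and willingness to pay runs from 0 up to 70.
DWL = ½ × 70 × 131.25 = 4593.75.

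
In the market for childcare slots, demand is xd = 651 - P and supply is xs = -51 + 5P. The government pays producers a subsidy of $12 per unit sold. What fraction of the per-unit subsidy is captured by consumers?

Pre-subsidy: 651 - P = -51 + 5P gives P* = 117, x* = 534.
With the subsidy, sellers receive Ps = Pb + 12 for each unit, where Pb is the price buyers pay.
Supply in terms of Pb becomes xs = -51 + 5(Pb + 12) = 9 + 5Pb. Setting this equal to demand: 651 - Pb = 9 + 5Pb, so Pb = 107.
Sellers receive Ps = 107 + 12 = 119; x' = 651 − 1·107 = 544.
Buyers' price falls by P* − Pb = 117 − 107 = 10; sellers' price rises by Ps − P* = 119 − 117 = 2.
So consumers capture 10/12 = 5/6 of each unit of subsidy.

Consumer share = 5/6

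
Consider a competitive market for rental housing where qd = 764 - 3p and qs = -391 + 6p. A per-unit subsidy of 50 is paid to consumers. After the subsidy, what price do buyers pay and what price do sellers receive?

Pre-subsidy: 764 - 3p = -391 + 6p gives p* = 385/3, q* = 379.
With the rebate, buyers effectively pay pb = ps − 50, where ps is the price sellers receive.
Demand in terms of ps becomes qd = 764 − 3(ps − 50) = 914 - 3ps. Setting this equal to supply: 914 - 3ps = -391 + 6ps, so ps = 145.
Buyers pay pb = 145 − 50 = 95; q' = -391 + 6·145 = 479.

Buyers pay 95; sellers receive 145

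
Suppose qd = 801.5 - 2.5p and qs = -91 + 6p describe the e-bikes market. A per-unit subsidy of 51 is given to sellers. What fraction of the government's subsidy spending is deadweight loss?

DWL / government spending = 45/629

Pre-subsidy: 801.5 - 2.5p = -91 + 6p gives p* = 105, q* = 539.
With the subsidy, sellers receive ps = pb + 51 for each unit, where pb is the price buyers pay.
Supply in terms of pb becomes qs = -91 + 6(pb + 51) = 215 + 6pb. Setting this equal to demand: 801.5 - 2.5pb = 215 + 6pb, so pb = 69.
Sellers receive ps = 69 + 51 = 120; q' = 801.5 − 2.5·69 = 629.
ΔCS = ½(539 + 629)(105 − 69) = 21024; ΔPS = ½(539 + 629)(120 − 105) = 8760.
Government spending = 51 × 629 = 32079.
DWL = ½ × 51 × (629 − 539) = 2295; fraction = 2295 / 32079 = 45/629.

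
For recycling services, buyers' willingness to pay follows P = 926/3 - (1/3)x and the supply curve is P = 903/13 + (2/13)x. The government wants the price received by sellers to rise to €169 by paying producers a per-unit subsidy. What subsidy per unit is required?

At a seller price of 169, quantity supplied is -451.5 + 6.5·169 = 647.
Buyers absorb 647 only when they pay Pb = 926/3 − (1/3)·647 = 93.
s = Ps − Pb = 169 − 93 = 76.

Required subsidy s = €76 per unit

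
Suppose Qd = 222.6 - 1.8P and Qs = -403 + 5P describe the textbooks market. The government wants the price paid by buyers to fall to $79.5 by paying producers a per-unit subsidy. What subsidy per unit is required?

At a buyer price of 79.5, quantity demanded is 222.6 − 1.8·79.5 = 79.5.
Sellers supply 79.5 only when they receive Ps with -403 + 5·Ps = 79.5, i.e. Ps = 96.5.
s = Ps − Pb = 96.5 − 79.5 = 17.

Required subsidy s = $17 per unit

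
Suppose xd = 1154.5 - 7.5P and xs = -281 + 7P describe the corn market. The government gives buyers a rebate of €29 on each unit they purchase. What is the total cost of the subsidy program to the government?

Government cost = €14993

Pre-subsidy: 1154.5 - 7.5P = -281 + 7P gives P* = 99, x* = 412.
With the rebate, buyers effectively pay Pb = Ps − 29, where Ps is the price sellers receive.
Demand in terms of Ps becomes xd = 1154.5 − 7.5(Ps − 29) = 1372 - 7.5Ps. Setting this equal to supply: 1372 - 7.5Ps = -281 + 7Ps, so Ps = 114.
Buyers pay Pb = 114 − 29 = 85; x' = -281 + 7·114 = 517.
Government outlay = subsidy × quantity = 29 × 517 = 14993.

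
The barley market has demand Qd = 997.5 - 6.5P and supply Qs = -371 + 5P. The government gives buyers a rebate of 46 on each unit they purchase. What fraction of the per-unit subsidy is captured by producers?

Producer share = 13/23

Pre-subsidy: 997.5 - 6.5P = -371 + 5P gives P* = 119, Q* = 224.
With the rebate, buyers effectively pay Pb = Ps − 46, where Ps is the price sellers receive.
Demand in terms of Ps becomes Qd = 997.5 − 6.5(Ps − 46) = 1296.5 - 6.5Ps. Setting this equal to supply: 1296.5 - 6.5Ps = -371 + 5Ps, so Ps = 145.
Buyers pay Pb = 145 − 46 = 99; Q' = -371 + 5·145 = 354.
Buyers' price falls by P* − Pb = 119 − 99 = 20; sellers' price rises by Ps − P* = 145 − 119 = 26.
So producers capture 26/46 = 13/23 of each unit of subsidy.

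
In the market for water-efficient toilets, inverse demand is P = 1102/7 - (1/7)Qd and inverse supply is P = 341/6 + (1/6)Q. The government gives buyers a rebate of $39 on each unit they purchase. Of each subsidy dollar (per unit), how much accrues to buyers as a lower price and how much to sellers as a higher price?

Buyers gain $18 per unit; sellers gain $21 per unit

Pre-subsidy: 1102/7 - (1/7)Q = 341/6 + (1/6)Q gives Q* = 325 and P* = 111.
With the rebate, buyers effectively pay Pb = Ps − 39, where Ps is the price sellers receive.
On the curves, Pb = 1102/7 - (1/7)Q and Ps = 341/6 + (1/6)Q; the wedge Ps − Pb = 39 gives 341/6 + (1/6)Q − (1102/7 - (1/7)Q) = 39, so Q' = 451.
Then Pb = 1102/7 − (1/7)·451 = 93 and Ps = 341/6 + (1/6)·451 = 132.
Buyers' price falls by P* − Pb = 111 − 93 = 18; sellers' price rises by Ps − P* = 132 − 111 = 21.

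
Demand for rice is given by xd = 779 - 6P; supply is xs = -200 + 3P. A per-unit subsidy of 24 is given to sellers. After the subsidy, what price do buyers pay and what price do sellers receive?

Pre-subsidy: 779 - 6P = -200 + 3P gives P* = 979/9, x* = 379/3.
With the subsidy, sellers receive Ps = Pb + 24 for each unit, where Pb is the price buyers pay.
Supply in terms of Pb becomes xs = -200 + 3(Pb + 24) = -128 + 3Pb. Setting this equal to demand: 779 - 6Pb = -128 + 3Pb, so Pb = 907/9.
Sellers receive Ps = 907/9 + 24 = 1123/9; x' = 779 − 6·(907/9) = 523/3.

Buyers pay 907/9; sellers receive 1123/9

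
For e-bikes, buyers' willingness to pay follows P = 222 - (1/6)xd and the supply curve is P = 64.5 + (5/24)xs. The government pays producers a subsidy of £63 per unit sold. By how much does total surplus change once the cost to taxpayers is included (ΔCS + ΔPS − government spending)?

Net change in total surplus = -£5292

Pre-subsidy: 222 - (1/6)x = 64.5 + (5/24)x gives x* = 420 and P* = 152.
With the subsidy, sellers receive Ps = Pb + 63 for each unit, where Pb is the price buyers pay.
On the curves, Pb = 222 - (1/6)x and Ps = 64.5 + (5/24)x; the wedge Ps − Pb = 63 gives 64.5 + (5/24)x − (222 - (1/6)x) = 63, so x' = 588.
Then Pb = 222 − (1/6)·588 = 124 and Ps = 64.5 + (5/24)·588 = 187.
ΔCS = ½(420 + 588)(152 − 124) = 14112; ΔPS = ½(420 + 588)(187 − 152) = 17640.
Government spending = 63 × 588 = 37044.
Net change = 14112 + 17640 − 37044 = -5292. The loss equals the DWL triangle ½·63·168.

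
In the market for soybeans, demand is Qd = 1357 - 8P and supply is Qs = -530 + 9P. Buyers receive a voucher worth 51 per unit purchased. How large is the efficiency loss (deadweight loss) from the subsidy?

Deadweight loss = 5508

Pre-subsidy: 1357 - 8P = -530 + 9P gives P* = 111, Q* = 469.
With the rebate, buyers effectively pay Pb = Ps − 51, where Ps is the price sellers receive.
Demand in terms of Ps becomes Qd = 1357 − 8(Ps − 51) = 1765 - 8Ps. Setting this equal to supply: 1765 - 8Ps = -530 + 9Ps, so Ps = 135.
Buyers pay Pb = 135 − 51 = 84; Q' = -530 + 9·135 = 685.
The subsidy expands output by 685 − 469 = 216 past the efficient level; on those units the gap between marginal cost and willingness to pay runs from 0 up to 51.
DWL = ½ × 51 × 216 = 5508.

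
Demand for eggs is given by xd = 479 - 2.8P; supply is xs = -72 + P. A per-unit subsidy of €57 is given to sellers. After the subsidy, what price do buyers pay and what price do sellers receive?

Buyers pay €130; sellers receive €187

Pre-subsidy: 479 - 2.8P = -72 + P gives P* = 145, x* = 73.
With the subsidy, sellers receive Ps = Pb + 57 for each unit, where Pb is the price buyers pay.
Supply in terms of Pb becomes xs = -72 + 1(Pb + 57) = -15 + Pb. Setting this equal to demand: 479 - 2.8Pb = -15 + Pb, so Pb = 130.
Sellers receive Ps = 130 + 57 = 187; x' = 479 − 2.8·130 = 115.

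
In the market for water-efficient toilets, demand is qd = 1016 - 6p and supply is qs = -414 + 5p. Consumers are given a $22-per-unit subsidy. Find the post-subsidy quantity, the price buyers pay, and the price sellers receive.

Pre-subsidy: 1016 - 6p = -414 + 5p gives p* = 130, q* = 236.
With the rebate, buyers effectively pay pb = ps − 22, where ps is the price sellers receive.
Demand in terms of ps becomes qd = 1016 − 6(ps − 22) = 1148 - 6ps. Setting this equal to supply: 1148 - 6ps = -414 + 5ps, so ps = 142.
Buyers pay pb = 142 − 22 = 120; q' = -414 + 5·142 = 296.

q' = 296; buyers pay $120; sellers receive $142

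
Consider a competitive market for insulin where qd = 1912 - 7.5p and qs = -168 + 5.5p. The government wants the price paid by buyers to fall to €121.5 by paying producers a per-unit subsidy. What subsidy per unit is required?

At a buyer price of 121.5, quantity demanded is 1912 − 7.5·121.5 = 1000.75.
Sellers supply 1000.75 only when they receive ps with -168 + 5.5·ps = 1000.75, i.e. ps = 212.5.
s = ps − pb = 212.5 − 121.5 = 91.

Required subsidy s = €91 per unit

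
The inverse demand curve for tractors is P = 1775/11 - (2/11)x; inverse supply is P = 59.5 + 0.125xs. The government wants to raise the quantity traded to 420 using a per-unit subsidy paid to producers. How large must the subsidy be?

Required subsidy s = 27 per unit

At x = 420, from the demand curve buyers pay Pb = 1775/11 − (2/11)·420 = 85; from the supply curve sellers need Ps = 59.5 + 0.125·420 = 112.
The subsidy must fill the gap: s = Ps − Pb = 112 − 85 = 27.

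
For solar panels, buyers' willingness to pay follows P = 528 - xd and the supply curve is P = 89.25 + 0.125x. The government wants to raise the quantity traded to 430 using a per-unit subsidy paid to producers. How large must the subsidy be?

At x = 430, from the demand curve buyers pay Pb = 528 − 1·430 = 98; from the supply curve sellers need Ps = 89.25 + 0.125·430 = 143.
The subsidy must fill the gap: s = Ps − Pb = 143 − 98 = 45.

Required subsidy s = 45 per unit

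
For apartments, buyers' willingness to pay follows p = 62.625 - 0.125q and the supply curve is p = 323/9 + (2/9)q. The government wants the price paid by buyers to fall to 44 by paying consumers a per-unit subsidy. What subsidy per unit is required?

Required subsidy s = 25 per unit

At a buyer price of 44, quantity demanded is 501 − 8·44 = 149.
Sellers supply 149 only when they receive ps = 323/9 + (2/9)·149 = 69.
s = ps − pb = 69 − 44 = 25.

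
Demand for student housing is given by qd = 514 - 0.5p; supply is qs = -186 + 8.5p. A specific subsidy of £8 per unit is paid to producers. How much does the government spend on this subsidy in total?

Pre-subsidy: 514 - 0.5p = -186 + 8.5p gives p* = 700/9, q* = 4276/9.
With the subsidy, sellers receive ps = pb + 8 for each unit, where pb is the price buyers pay.
Supply in terms of pb becomes qs = -186 + 8.5(pb + 8) = -118 + 8.5pb. Setting this equal to demand: 514 - 0.5pb = -118 + 8.5pb, so pb = 632/9.
Sellers receive ps = 632/9 + 8 = 704/9; q' = 514 − 0.5·(632/9) = 4310/9.
Government outlay = subsidy × quantity = 8 × 4310/9 = 34480/9.

Government cost = 34480/9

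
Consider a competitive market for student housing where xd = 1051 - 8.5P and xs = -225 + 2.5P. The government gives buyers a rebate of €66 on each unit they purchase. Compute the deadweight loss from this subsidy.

Deadweight loss = €4207.5

Pre-subsidy: 1051 - 8.5P = -225 + 2.5P gives P* = 116, x* = 65.
With the rebate, buyers effectively pay Pb = Ps − 66, where Ps is the price sellers receive.
Demand in terms of Ps becomes xd = 1051 − 8.5(Ps − 66) = 1612 - 8.5Ps. Setting this equal to supply: 1612 - 8.5Ps = -225 + 2.5Ps, so Ps = 167.
Buyers pay Pb = 167 − 66 = 101; x' = -225 + 2.5·167 = 192.5.
The subsidy expands output by 192.5 − 65 = 127.5 past the efficient level; on those units the gap between marginal cost and willingness to pay runs from 0 up to 66.
DWL = ½ × 66 × 127.5 = 4207.5.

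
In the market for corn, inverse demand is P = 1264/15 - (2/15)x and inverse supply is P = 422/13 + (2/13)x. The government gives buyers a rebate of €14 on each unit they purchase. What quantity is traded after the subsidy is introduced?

Pre-subsidy: 1264/15 - (2/15)x = 422/13 + (2/13)x gives x* = 5051/28 and P* = 843/14.
With the rebate, buyers effectively pay Pb = Ps − 14, where Ps is the price sellers receive.
On the curves, Pb = 1264/15 - (2/15)x and Ps = 422/13 + (2/13)x; the wedge Ps − Pb = 14 gives 422/13 + (2/13)x − (1264/15 - (2/15)x) = 14, so x' = 1604/7.
Then Pb = 1264/15 − (2/15)·(1604/7) = 376/7 and Ps = 422/13 + (2/13)·(1604/7) = 474/7.

x' = 1604/7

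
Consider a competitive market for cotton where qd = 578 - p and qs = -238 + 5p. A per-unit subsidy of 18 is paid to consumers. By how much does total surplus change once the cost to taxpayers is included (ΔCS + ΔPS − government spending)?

Pre-subsidy: 578 - p = -238 + 5p gives p* = 136, q* = 442.
With the rebate, buyers effectively pay pb = ps − 18, where ps is the price sellers receive.
Demand in terms of ps becomes qd = 578 − 1(ps − 18) = 596 - ps. Setting this equal to supply: 596 - ps = -238 + 5ps, so ps = 139.
Buyers pay pb = 139 − 18 = 121; q' = -238 + 5·139 = 457.
ΔCS = ½(442 + 457)(136 − 121) = 6742.5; ΔPS = ½(442 + 457)(139 − 136) = 1348.5.
Government spending = 18 × 457 = 8226.
Net change = 6742.5 + 1348.5 − 8226 = -135. The loss equals the DWL triangle ½·18·15.

Net change in total surplus = -135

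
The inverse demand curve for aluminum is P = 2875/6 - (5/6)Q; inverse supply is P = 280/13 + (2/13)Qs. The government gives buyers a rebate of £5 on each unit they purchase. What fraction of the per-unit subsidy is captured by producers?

Pre-subsidy: 2875/6 - (5/6)Q = 280/13 + (2/13)Q gives Q* = 3245/7 and P* = 650/7.
With the rebate, buyers effectively pay Pb = Ps − 5, where Ps is the price sellers receive.
On the curves, Pb = 2875/6 - (5/6)Q and Ps = 280/13 + (2/13)Q; the wedge Ps − Pb = 5 gives 280/13 + (2/13)Q − (2875/6 - (5/6)Q) = 5, so Q' = 5155/11.
Then Pb = 2875/6 − (5/6)·(5155/11) = 975/11 and Ps = 280/13 + (2/13)·(5155/11) = 1030/11.
Buyers' price falls by P* − Pb = 650/7 − 975/11 = 325/77; sellers' price rises by Ps − P* = 1030/11 − 650/7 = 60/77.
So producers capture (60/77)/5 = 12/77 of each unit of subsidy.

Producer share = 12/77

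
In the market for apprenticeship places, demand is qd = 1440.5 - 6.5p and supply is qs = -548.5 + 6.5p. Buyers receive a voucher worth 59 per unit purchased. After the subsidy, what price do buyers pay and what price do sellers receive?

Buyers pay 123.5; sellers receive 182.5

Pre-subsidy: 1440.5 - 6.5p = -548.5 + 6.5p gives p* = 153, q* = 446.
With the rebate, buyers effectively pay pb = ps − 59, where ps is the price sellers receive.
Demand in terms of ps becomes qd = 1440.5 − 6.5(ps − 59) = 1824 - 6.5ps. Setting this equal to supply: 1824 - 6.5ps = -548.5 + 6.5ps, so ps = 182.5.
Buyers pay pb = 182.5 − 59 = 123.5; q' = -548.5 + 6.5·182.5 = 637.75.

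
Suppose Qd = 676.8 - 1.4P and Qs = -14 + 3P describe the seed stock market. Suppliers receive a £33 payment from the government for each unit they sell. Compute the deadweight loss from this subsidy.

Pre-subsidy: 676.8 - 1.4P = -14 + 3P gives P* = 157, Q* = 457.
With the subsidy, sellers receive Ps = Pb + 33 for each unit, where Pb is the price buyers pay.
Supply in terms of Pb becomes Qs = -14 + 3(Pb + 33) = 85 + 3Pb. Setting this equal to demand: 676.8 - 1.4Pb = 85 + 3Pb, so Pb = 134.5.
Sellers receive Ps = 134.5 + 33 = 167.5; Q' = 676.8 − 1.4·134.5 = 488.5.
The subsidy expands output by 488.5 − 457 = 31.5 past the efficient level; on those units the gap between marginal cost and willingness to pay runs from 0 up to 33.
DWL = ½ × 33 × 31.5 = 519.75.

Deadweight loss = £519.75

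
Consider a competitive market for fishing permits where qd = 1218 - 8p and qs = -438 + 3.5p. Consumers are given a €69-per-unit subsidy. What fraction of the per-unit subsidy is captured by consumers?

Pre-subsidy: 1218 - 8p = -438 + 3.5p gives p* = 144, q* = 66.
With the rebate, buyers effectively pay pb = ps − 69, where ps is the price sellers receive.
Demand in terms of ps becomes qd = 1218 − 8(ps − 69) = 1770 - 8ps. Setting this equal to supply: 1770 - 8ps = -438 + 3.5ps, so ps = 192.
Buyers pay pb = 192 − 69 = 123; q' = -438 + 3.5·192 = 234.
Buyers' price falls by p* − pb = 144 − 123 = 21; sellers' price rises by ps − p* = 192 − 144 = 48.
So consumers capture 21/69 = 7/23 of each unit of subsidy.

Consumer share = 7/23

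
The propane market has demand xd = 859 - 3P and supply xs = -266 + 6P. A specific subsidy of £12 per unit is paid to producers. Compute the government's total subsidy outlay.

Pre-subsidy: 859 - 3P = -266 + 6P gives P* = 125, x* = 484.
With the subsidy, sellers receive Ps = Pb + 12 for each unit, where Pb is the price buyers pay.
Supply in terms of Pb becomes xs = -266 + 6(Pb + 12) = -194 + 6Pb. Setting this equal to demand: 859 - 3Pb = -194 + 6Pb, so Pb = 117.
Sellers receive Ps = 117 + 12 = 129; x' = 859 − 3·117 = 508.
Government outlay = subsidy × quantity = 12 × 508 = 6096.

Government cost = £6096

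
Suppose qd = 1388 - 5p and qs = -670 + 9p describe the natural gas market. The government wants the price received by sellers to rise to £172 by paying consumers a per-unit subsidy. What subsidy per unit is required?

Required subsidy s = £70 per unit

At a seller price of 172, quantity supplied is -670 + 9·172 = 878.
Buyers absorb 878 only when they pay pb with 1388 − 5·pb = 878, i.e. pb = 102.
s = ps − pb = 172 − 102 = 70.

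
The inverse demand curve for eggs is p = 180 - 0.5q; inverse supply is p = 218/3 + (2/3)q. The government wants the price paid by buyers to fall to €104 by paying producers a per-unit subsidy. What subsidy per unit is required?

At a buyer price of 104, quantity demanded is 360 − 2·104 = 152.
Sellers supply 152 only when they receive ps = 218/3 + (2/3)·152 = 174.
s = ps − pb = 174 − 104 = 70.

Required subsidy s = €70 per unit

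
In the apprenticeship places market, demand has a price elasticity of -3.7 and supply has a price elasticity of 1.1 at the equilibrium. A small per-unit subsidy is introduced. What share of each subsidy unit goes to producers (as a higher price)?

Producer share = 37/48

For a small subsidy around the equilibrium, the benefit split depends on the relative slopes, which at a point are proportional to the elasticities.
Buyer share = εs/(εs + |εd|) = 1.1/(1.1 + 3.7) = 11/48; seller share = |εd|/(εs + |εd|) = 37/48.
So producers capture 37/48 of the subsidy.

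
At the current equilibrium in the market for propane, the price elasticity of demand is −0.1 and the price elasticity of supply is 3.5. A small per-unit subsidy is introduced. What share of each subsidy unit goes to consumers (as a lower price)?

For a small subsidy around the equilibrium, the benefit split depends on the relative slopes, which at a point are proportional to the elasticities.
Buyer share = εs/(εs + |εd|) = 3.5/(3.5 + 0.1) = 35/36; seller share = |εd|/(εs + |εd|) = 1/36.

Consumer share = 35/36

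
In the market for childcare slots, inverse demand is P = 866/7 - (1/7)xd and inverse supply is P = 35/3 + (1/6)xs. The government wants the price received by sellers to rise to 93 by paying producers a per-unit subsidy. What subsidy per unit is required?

Required subsidy s = 39 per unit

At a seller price of 93, quantity supplied is -70 + 6·93 = 488.
Buyers absorb 488 only when they pay Pb = 866/7 − (1/7)·488 = 54.
s = Ps − Pb = 93 − 54 = 39.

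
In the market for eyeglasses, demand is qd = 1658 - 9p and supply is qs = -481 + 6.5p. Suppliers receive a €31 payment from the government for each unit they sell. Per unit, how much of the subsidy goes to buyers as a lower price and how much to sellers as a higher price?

Pre-subsidy: 1658 - 9p = -481 + 6.5p gives p* = 138, q* = 416.
With the subsidy, sellers receive ps = pb + 31 for each unit, where pb is the price buyers pay.
Supply in terms of pb becomes qs = -481 + 6.5(pb + 31) = -279.5 + 6.5pb. Setting this equal to demand: 1658 - 9pb = -279.5 + 6.5pb, so pb = 125.
Sellers receive ps = 125 + 31 = 156; q' = 1658 − 9·125 = 533.
Buyers' price falls by p* − pb = 138 − 125 = 13; sellers' price rises by ps − p* = 156 − 138 = 18.

Buyers gain €13 per unit; sellers gain €18 per unit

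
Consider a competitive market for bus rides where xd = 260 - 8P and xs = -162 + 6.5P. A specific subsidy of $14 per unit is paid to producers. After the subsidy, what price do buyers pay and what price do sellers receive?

Pre-subsidy: 260 - 8P = -162 + 6.5P gives P* = 844/29, x* = 788/29.
With the subsidy, sellers receive Ps = Pb + 14 for each unit, where Pb is the price buyers pay.
Supply in terms of Pb becomes xs = -162 + 6.5(Pb + 14) = -71 + 6.5Pb. Setting this equal to demand: 260 - 8Pb = -71 + 6.5Pb, so Pb = 662/29.
Sellers receive Ps = 662/29 + 14 = 1068/29; x' = 260 − 8·(662/29) = 2244/29.

Buyers pay 662/29; sellers receive 1068/29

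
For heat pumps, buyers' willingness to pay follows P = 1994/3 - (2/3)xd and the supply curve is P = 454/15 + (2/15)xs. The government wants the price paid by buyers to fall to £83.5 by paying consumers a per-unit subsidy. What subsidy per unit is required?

At a buyer price of 83.5, quantity demanded is 997 − 1.5·83.5 = 871.75.
Sellers supply 871.75 only when they receive Ps = 454/15 + (2/15)·871.75 = 146.5.
s = Ps − Pb = 146.5 − 83.5 = 63.

Required subsidy s = £63 per unit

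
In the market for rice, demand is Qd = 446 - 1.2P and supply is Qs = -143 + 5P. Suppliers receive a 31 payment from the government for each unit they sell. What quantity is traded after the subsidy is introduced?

Q' = 362

Pre-subsidy: 446 - 1.2P = -143 + 5P gives P* = 95, Q* = 332.
With the subsidy, sellers receive Ps = Pb + 31 for each unit, where Pb is the price buyers pay.
Supply in terms of Pb becomes Qs = -143 + 5(Pb + 31) = 12 + 5Pb. Setting this equal to demand: 446 - 1.2Pb = 12 + 5Pb, so Pb = 70.
Sellers receive Ps = 70 + 31 = 101; Q' = 446 − 1.2·70 = 362.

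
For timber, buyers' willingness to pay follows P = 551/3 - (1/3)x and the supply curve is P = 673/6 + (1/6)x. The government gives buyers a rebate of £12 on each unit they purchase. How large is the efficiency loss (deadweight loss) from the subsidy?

Deadweight loss = £144

Pre-subsidy: 551/3 - (1/3)x = 673/6 + (1/6)x gives x* = 143 and P* = 136.
With the rebate, buyers effectively pay Pb = Ps − 12, where Ps is the price sellers receive.
On the curves, Pb = 551/3 - (1/3)x and Ps = 673/6 + (1/6)x; the wedge Ps − Pb = 12 gives 673/6 + (1/6)x − (551/3 - (1/3)x) = 12, so x' = 167.
Then Pb = 551/3 − (1/3)·167 = 128 and Ps = 673/6 + (1/6)·167 = 140.
The subsidy expands output by 167 − 143 = 24 past the efficient level; on those units the gap between marginal cost and willingness to pay runs from 0 up to 12.
DWL = ½ × 12 × 24 = 144.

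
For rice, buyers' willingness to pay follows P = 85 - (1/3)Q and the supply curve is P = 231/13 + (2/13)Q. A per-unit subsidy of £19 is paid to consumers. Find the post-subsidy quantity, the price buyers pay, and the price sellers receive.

Pre-subsidy: 85 - (1/3)Q = 231/13 + (2/13)Q gives Q* = 138 and P* = 39.
With the rebate, buyers effectively pay Pb = Ps − 19, where Ps is the price sellers receive.
On the curves, Pb = 85 - (1/3)Q and Ps = 231/13 + (2/13)Q; the wedge Ps − Pb = 19 gives 231/13 + (2/13)Q − (85 - (1/3)Q) = 19, so Q' = 177.
Then Pb = 85 − (1/3)·177 = 26 and Ps = 231/13 + (2/13)·177 = 45.

Q' = 177; buyers pay £26; sellers receive £45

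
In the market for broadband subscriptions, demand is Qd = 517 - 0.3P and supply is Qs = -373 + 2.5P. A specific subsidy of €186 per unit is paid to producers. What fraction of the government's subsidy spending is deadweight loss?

Pre-subsidy: 517 - 0.3P = -373 + 2.5P gives P* = 2225/7, Q* = 5903/14.
With the subsidy, sellers receive Ps = Pb + 186 for each unit, where Pb is the price buyers pay.
Supply in terms of Pb becomes Qs = -373 + 2.5(Pb + 186) = 92 + 2.5Pb. Setting this equal to demand: 517 - 0.3Pb = 92 + 2.5Pb, so Pb = 2125/14.
Sellers receive Ps = 2125/14 + 186 = 4729/14; Q' = 517 − 0.3·(2125/14) = 13201/28.
ΔCS = ½(5903/14 + 13201/28)(2225/7 − 2125/14) = 58141275/784; ΔPS = ½(5903/14 + 13201/28)(4729/14 − 2225/7) = 6976953/784.
Government spending = 186 × 13201/28 = 1227693/14.
DWL = ½ × 186 × (13201/28 − 5903/14) = 129735/28; fraction = (129735/28) / (1227693/14) = 1395/26402.

DWL / government spending = 1395/26402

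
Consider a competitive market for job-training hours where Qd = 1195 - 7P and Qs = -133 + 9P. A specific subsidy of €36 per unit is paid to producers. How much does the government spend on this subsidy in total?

Pre-subsidy: 1195 - 7P = -133 + 9P gives P* = 83, Q* = 614.
With the subsidy, sellers receive Ps = Pb + 36 for each unit, where Pb is the price buyers pay.
Supply in terms of Pb becomes Qs = -133 + 9(Pb + 36) = 191 + 9Pb. Setting this equal to demand: 1195 - 7Pb = 191 + 9Pb, so Pb = 62.75.
Sellers receive Ps = 62.75 + 36 = 98.75; Q' = 1195 − 7·62.75 = 755.75.
Government outlay = subsidy × quantity = 36 × 755.75 = 27207.

Government cost = €27207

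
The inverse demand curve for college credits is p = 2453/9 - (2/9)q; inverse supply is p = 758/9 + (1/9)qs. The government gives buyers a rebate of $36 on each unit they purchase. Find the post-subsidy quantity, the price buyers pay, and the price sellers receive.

q' = 673; buyers pay $123; sellers receive $159

Pre-subsidy: 2453/9 - (2/9)q = 758/9 + (1/9)q gives q* = 565 and p* = 147.
With the rebate, buyers effectively pay pb = ps − 36, where ps is the price sellers receive.
On the curves, pb = 2453/9 - (2/9)q and ps = 758/9 + (1/9)q; the wedge ps − pb = 36 gives 758/9 + (1/9)q − (2453/9 - (2/9)q) = 36, so q' = 673.
Then pb = 2453/9 − (2/9)·673 = 123 and ps = 758/9 + (1/9)·673 = 159.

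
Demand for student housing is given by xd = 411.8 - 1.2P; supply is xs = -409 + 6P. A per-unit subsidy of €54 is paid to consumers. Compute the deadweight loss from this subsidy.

Pre-subsidy: 411.8 - 1.2P = -409 + 6P gives P* = 114, x* = 275.
With the rebate, buyers effectively pay Pb = Ps − 54, where Ps is the price sellers receive.
Demand in terms of Ps becomes xd = 411.8 − 1.2(Ps − 54) = 476.6 - 1.2Ps. Setting this equal to supply: 476.6 - 1.2Ps = -409 + 6Ps, so Ps = 123.
Buyers pay Pb = 123 − 54 = 69; x' = -409 + 6·123 = 329.
The subsidy expands output by 329 − 275 = 54 past the efficient level; on those units the gap between marginal cost and willingness to pay runs from 0 up to 54.
DWL = ½ × 54 × 54 = 1458.

Deadweight loss = €1458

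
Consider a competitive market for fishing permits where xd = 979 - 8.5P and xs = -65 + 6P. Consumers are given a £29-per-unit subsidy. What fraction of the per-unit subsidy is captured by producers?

Pre-subsidy: 979 - 8.5P = -65 + 6P gives P* = 72, x* = 367.
With the rebate, buyers effectively pay Pb = Ps − 29, where Ps is the price sellers receive.
Demand in terms of Ps becomes xd = 979 − 8.5(Ps − 29) = 1225.5 - 8.5Ps. Setting this equal to supply: 1225.5 - 8.5Ps = -65 + 6Ps, so Ps = 89.
Buyers pay Pb = 89 − 29 = 60; x' = -65 + 6·89 = 469.
Buyers' price falls by P* − Pb = 72 − 60 = 12; sellers' price rises by Ps − P* = 89 − 72 = 17.
So producers capture 17/29 = 17/29 of each unit of subsidy.

Producer share = 17/29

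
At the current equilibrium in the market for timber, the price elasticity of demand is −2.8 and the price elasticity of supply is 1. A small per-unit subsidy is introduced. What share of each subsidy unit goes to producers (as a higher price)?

For a small subsidy around the equilibrium, the benefit split depends on the relative slopes, which at a point are proportional to the elasticities.
Buyer share = εs/(εs + |εd|) = 1/(1 + 2.8) = 5/19; seller share = |εd|/(εs + |εd|) = 14/19.
So producers capture 14/19 of the subsidy.

Producer share = 14/19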